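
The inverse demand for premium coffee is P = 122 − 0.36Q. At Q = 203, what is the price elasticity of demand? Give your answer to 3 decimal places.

-0.669

At Q = 203, P = 122 − 0.36(203) = 48.92.
dP/dQ = −0.36, so dQ/dP = 1/(−0.36) = -2.778.
ε = (dQ/dP)(P/Q) = (-2.778)(48.92/203).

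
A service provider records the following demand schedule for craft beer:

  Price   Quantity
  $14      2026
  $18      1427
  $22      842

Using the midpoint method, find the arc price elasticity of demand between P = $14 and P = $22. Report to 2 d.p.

At P = 14, Q = 2026; at P = 22, Q = 842.
ΔQ = -1184, ΔP = 8. Midpoints: P̄ = 18.00, Q̄ = 1434.0.
ε = (ΔQ/ΔP)(P̄/Q̄) = (-1184/8)(18.00/1434.0).

-1.86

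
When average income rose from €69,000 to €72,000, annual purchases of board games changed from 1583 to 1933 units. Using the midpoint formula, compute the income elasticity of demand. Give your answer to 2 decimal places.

ΔQ = 350, ΔI = 3000. Midpoints: Ī = 70,500, Q̄ = 1758.0.
ε_I = (ΔQ/ΔI)(Ī/Q̄) = (350/3000)(70500/1758.0).

4.68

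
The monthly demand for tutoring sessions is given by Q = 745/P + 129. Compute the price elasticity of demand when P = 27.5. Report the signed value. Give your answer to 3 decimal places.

At P = 27.5, Q = 156.091.
dQ/dP = −745/P² = -0.985.
ε = (dQ/dP)(P/Q) = (-0.985)(27.5/156.091).

-0.174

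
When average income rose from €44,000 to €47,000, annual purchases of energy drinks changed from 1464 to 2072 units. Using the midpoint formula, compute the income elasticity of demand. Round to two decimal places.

ΔQ = 608, ΔI = 3000. Midpoints: Ī = 45,500, Q̄ = 1768.0.
ε_I = (ΔQ/ΔI)(Ī/Q̄) = (608/3000)(45500/1768.0).

5.22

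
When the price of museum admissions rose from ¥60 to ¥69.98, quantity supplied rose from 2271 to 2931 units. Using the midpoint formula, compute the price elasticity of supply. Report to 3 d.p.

ΔQ = 2931 − 2271 = 660; ΔP = 69.98 − 60 = 9.98.
Midpoints: P̄ = 64.99, Q̄ = 2601.0.
ε_s = (ΔQ/ΔP)(P̄/Q̄) = (660/9.98)(64.99/2601.0).

1.652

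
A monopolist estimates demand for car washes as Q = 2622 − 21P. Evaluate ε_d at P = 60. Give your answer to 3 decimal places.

At P = 60, Q = 1362.
dQ/dP = −21.
ε = (dQ/dP)(P/Q) = (-21)(60/1362).
|ε| < 1, so demand is inelastic at this price.

-0.925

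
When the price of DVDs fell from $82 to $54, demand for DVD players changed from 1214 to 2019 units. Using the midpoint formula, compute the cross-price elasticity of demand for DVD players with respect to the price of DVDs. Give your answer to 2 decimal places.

ΔQ_x = 2019 − 1214 = 805; ΔP_y = 54 − 82 = -28.
Midpoints: P̄_y = 68.00, Q̄_x = 1616.5.
ε_xy = (ΔQ_x/ΔP_y)(P̄_y/Q̄_x) = (805/-28)(68.00/1616.5).

-1.21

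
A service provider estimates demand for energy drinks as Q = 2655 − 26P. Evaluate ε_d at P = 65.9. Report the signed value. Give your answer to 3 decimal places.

-1.820

At P = 65.9, Q = 941.600.
dQ/dP = −26.
ε = (dQ/dP)(P/Q) = (-26)(65.9/941.600).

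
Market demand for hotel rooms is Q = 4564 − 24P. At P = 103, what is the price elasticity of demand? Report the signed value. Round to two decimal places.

At P = 103, Q = 2092.
dQ/dP = −24.
ε = (dQ/dP)(P/Q) = (-24)(103/2092).

-1.18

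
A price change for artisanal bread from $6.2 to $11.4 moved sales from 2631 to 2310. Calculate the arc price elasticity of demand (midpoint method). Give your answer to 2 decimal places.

-0.22

ΔQ = 2310 − 2631 = -321; ΔP = 11.4 − 6.2 = 5.2.
Midpoints: P̄ = 8.80, Q̄ = 2470.5.
ε = (ΔQ/ΔP)(P̄/Q̄) = (-321/5.2)(8.80/2470.5).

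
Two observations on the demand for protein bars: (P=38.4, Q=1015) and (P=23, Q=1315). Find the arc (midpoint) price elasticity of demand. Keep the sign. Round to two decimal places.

-0.51

ΔQ = 1315 − 1015 = 300; ΔP = 23 − 38.4 = -15.4.
Midpoints: P̄ = 30.70, Q̄ = 1165.0.
ε = (ΔQ/ΔP)(P̄/Q̄) = (300/-15.4)(30.70/1165.0).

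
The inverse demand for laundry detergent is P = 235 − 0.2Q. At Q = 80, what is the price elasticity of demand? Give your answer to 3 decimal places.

-13.688

At Q = 80, P = 235 − 0.2(80) = 219.00.
dP/dQ = −0.2, so dQ/dP = 1/(−0.2) = -5.000.
ε = (dQ/dP)(P/Q) = (-5.000)(219.00/80).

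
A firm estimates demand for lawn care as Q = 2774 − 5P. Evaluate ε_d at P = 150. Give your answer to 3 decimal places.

At P = 150, Q = 2024.
dQ/dP = −5.
ε = (dQ/dP)(P/Q) = (-5)(150/2024).

-0.371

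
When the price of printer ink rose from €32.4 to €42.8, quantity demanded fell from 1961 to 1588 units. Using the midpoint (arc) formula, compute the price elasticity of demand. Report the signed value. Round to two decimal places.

-0.76

ΔQ = 1588 − 1961 = -373; ΔP = 42.8 − 32.4 = 10.4.
Midpoints: P̄ = 37.60, Q̄ = 1774.5.
ε = (ΔQ/ΔP)(P̄/Q̄) = (-373/10.4)(37.60/1774.5).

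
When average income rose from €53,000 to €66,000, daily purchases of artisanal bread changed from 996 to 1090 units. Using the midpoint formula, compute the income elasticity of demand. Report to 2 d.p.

0.41

ΔQ = 94, ΔI = 13000. Midpoints: Ī = 59,500, Q̄ = 1043.0.
ε_I = (ΔQ/ΔI)(Ī/Q̄) = (94/13000)(59500/1043.0).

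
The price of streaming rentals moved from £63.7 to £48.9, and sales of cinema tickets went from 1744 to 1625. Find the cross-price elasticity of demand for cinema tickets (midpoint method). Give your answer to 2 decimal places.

0.27

ΔQ_x = 1625 − 1744 = -119; ΔP_y = 48.9 − 63.7 = -14.8.
Midpoints: P̄_y = 56.30, Q̄_x = 1684.5.
ε_xy = (ΔQ_x/ΔP_y)(P̄_y/Q̄_x) = (-119/-14.8)(56.30/1684.5).
ε_xy > 0, so the goods are substitutes.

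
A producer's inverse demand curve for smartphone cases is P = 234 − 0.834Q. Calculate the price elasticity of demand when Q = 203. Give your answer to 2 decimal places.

At Q = 203, P = 234 − 0.834(203) = 64.70.
dP/dQ = −0.834, so dQ/dP = 1/(−0.834) = -1.199.
ε = (dQ/dP)(P/Q) = (-1.199)(64.70/203).

-0.38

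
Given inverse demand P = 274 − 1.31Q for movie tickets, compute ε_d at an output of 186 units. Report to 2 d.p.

-0.12

At Q = 186, P = 274 − 1.31(186) = 30.34.
dP/dQ = −1.31, so dQ/dP = 1/(−1.31) = -0.763.
ε = (dQ/dP)(P/Q) = (-0.763)(30.34/186).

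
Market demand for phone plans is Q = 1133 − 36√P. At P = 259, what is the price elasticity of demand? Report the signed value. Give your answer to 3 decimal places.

At P = 259, Q = 553.635.
dQ/dP = −36/(2√P) = -1.118.
ε = (dQ/dP)(P/Q) = (-1.118)(259/553.635).

-0.523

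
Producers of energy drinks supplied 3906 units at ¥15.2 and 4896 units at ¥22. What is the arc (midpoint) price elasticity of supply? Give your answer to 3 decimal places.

ΔQ = 4896 − 3906 = 990; ΔP = 22 − 15.2 = 6.8.
Midpoints: P̄ = 18.60, Q̄ = 4401.0.
ε_s = (ΔQ/ΔP)(P̄/Q̄) = (990/6.8)(18.60/4401.0).

0.615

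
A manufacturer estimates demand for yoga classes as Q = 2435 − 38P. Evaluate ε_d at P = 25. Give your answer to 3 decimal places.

-0.640

At P = 25, Q = 1485.
dQ/dP = −38.
ε = (dQ/dP)(P/Q) = (-38)(25/1485).
|ε| < 1, so demand is inelastic at this price.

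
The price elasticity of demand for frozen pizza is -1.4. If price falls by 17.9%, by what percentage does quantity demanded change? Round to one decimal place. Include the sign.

%ΔQ ≈ ε × %ΔP = (-1.4)(-17.9%) = 25.06%.

25.1%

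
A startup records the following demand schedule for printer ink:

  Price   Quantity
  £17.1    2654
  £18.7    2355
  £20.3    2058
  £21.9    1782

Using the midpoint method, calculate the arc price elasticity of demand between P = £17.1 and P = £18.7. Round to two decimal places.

-1.34

At P = 17.1, Q = 2654; at P = 18.7, Q = 2355.
ΔQ = -299, ΔP = 1.6. Midpoints: P̄ = 17.90, Q̄ = 2504.5.
ε = (ΔQ/ΔP)(P̄/Q̄) = (-299/1.6)(17.90/2504.5).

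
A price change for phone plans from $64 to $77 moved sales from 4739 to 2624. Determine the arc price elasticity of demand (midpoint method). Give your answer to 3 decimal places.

-3.116

ΔQ = 2624 − 4739 = -2115; ΔP = 77 − 64 = 13.
Midpoints: P̄ = 70.50, Q̄ = 3681.5.
ε = (ΔQ/ΔP)(P̄/Q̄) = (-2115/13)(70.50/3681.5).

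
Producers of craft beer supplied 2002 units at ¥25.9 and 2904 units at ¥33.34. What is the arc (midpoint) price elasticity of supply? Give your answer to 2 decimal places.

ΔQ = 2904 − 2002 = 902; ΔP = 33.34 − 25.9 = 7.44.
Midpoints: P̄ = 29.62, Q̄ = 2453.0.
ε_s = (ΔQ/ΔP)(P̄/Q̄) = (902/7.44)(29.62/2453.0).

1.46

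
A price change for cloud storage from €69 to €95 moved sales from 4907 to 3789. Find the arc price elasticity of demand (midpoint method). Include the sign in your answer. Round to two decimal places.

ΔQ = 3789 − 4907 = -1118; ΔP = 95 − 69 = 26.
Midpoints: P̄ = 82.00, Q̄ = 4348.0.
ε = (ΔQ/ΔP)(P̄/Q̄) = (-1118/26)(82.00/4348.0).

-0.81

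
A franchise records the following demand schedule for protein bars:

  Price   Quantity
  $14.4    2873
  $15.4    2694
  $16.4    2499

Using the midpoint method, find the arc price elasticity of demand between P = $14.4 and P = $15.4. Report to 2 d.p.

At P = 14.4, Q = 2873; at P = 15.4, Q = 2694.
ΔQ = -179, ΔP = 1.0. Midpoints: P̄ = 14.90, Q̄ = 2783.5.
ε = (ΔQ/ΔP)(P̄/Q̄) = (-179/1.0)(14.90/2783.5).

-0.96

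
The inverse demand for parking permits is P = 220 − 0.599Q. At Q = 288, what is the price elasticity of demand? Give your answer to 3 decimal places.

At Q = 288, P = 220 − 0.599(288) = 47.49.
dP/dQ = −0.599, so dQ/dP = 1/(−0.599) = -1.669.
ε = (dQ/dP)(P/Q) = (-1.669)(47.49/288).

-0.275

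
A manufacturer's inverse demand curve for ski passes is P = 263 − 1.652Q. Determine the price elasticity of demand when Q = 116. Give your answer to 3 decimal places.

At Q = 116, P = 263 − 1.652(116) = 71.37.
dP/dQ = −1.652, so dQ/dP = 1/(−1.652) = -0.605.
ε = (dQ/dP)(P/Q) = (-0.605)(71.37/116).

-0.372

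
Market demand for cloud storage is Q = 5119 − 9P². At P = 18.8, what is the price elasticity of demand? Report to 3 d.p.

-3.283

At P = 18.8, Q = 1938.040.
dQ/dP = −18P = -338.400.
ε = (dQ/dP)(P/Q) = (-338.400)(18.8/1938.040).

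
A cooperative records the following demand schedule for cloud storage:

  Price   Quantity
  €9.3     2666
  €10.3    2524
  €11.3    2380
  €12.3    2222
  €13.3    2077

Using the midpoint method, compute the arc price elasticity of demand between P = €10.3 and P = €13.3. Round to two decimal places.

At P = 10.3, Q = 2524; at P = 13.3, Q = 2077.
ΔQ = -447, ΔP = 3.0. Midpoints: P̄ = 11.80, Q̄ = 2300.5.
ε = (ΔQ/ΔP)(P̄/Q̄) = (-447/3.0)(11.80/2300.5).

-0.76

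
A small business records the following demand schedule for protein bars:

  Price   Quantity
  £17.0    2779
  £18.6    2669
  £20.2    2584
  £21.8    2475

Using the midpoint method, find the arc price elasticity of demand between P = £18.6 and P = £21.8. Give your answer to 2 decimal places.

At P = 18.6, Q = 2669; at P = 21.8, Q = 2475.
ΔQ = -194, ΔP = 3.2. Midpoints: P̄ = 20.20, Q̄ = 2572.0.
ε = (ΔQ/ΔP)(P̄/Q̄) = (-194/3.2)(20.20/2572.0).

-0.48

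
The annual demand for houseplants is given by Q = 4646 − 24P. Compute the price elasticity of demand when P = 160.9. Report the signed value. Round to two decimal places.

-4.92

At P = 160.9, Q = 784.400.
dQ/dP = −24.
ε = (dQ/dP)(P/Q) = (-24)(160.9/784.400).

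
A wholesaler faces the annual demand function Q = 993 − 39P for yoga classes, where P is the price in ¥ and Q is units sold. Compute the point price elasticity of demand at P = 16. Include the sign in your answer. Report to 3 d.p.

-1.691

At P = 16, Q = 369.
dQ/dP = −39.
ε = (dQ/dP)(P/Q) = (-39)(16/369).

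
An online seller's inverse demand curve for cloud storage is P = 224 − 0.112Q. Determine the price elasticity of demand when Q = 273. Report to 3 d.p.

At Q = 273, P = 224 − 0.112(273) = 193.42.
dP/dQ = −0.112, so dQ/dP = 1/(−0.112) = -8.929.
ε = (dQ/dP)(P/Q) = (-8.929)(193.42/273).

-6.326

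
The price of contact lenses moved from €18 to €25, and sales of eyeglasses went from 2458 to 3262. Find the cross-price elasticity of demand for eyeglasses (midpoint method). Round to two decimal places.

ΔQ_x = 3262 − 2458 = 804; ΔP_y = 25 − 18 = 7.
Midpoints: P̄_y = 21.50, Q̄_x = 2860.0.
ε_xy = (ΔQ_x/ΔP_y)(P̄_y/Q̄_x) = (804/7)(21.50/2860.0).
ε_xy > 0, so the goods are substitutes.

0.86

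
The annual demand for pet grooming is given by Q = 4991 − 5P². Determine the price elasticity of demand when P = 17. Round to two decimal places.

At P = 17, Q = 3546.
dQ/dP = −10P = -170.
ε = (dQ/dP)(P/Q) = (-170)(17/3546).

-0.82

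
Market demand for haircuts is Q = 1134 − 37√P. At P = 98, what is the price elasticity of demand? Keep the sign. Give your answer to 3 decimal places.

At P = 98, Q = 767.719.
dQ/dP = −37/(2√P) = -1.869.
ε = (dQ/dP)(P/Q) = (-1.869)(98/767.719).
|ε| < 1, so demand is inelastic at this price.

-0.239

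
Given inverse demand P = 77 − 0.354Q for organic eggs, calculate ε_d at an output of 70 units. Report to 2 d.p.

At Q = 70, P = 77 − 0.354(70) = 52.22.
dP/dQ = −0.354, so dQ/dP = 1/(−0.354) = -2.825.
ε = (dQ/dP)(P/Q) = (-2.825)(52.22/70).

-2.11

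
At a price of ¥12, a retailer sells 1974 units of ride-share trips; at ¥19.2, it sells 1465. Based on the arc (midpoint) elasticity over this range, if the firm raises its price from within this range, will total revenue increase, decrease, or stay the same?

Arc ε = (-509/7.2)(15.60/1719.5) ≈ -0.641.
|ε| = 0.64 < 1, so demand is inelastic. A price rise therefore raises total revenue.

increase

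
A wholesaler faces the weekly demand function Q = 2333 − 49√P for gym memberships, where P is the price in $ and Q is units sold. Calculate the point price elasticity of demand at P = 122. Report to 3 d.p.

-0.151

At P = 122, Q = 1791.777.
dQ/dP = −49/(2√P) = -2.218.
ε = (dQ/dP)(P/Q) = (-2.218)(122/1791.777).
|ε| < 1, so demand is inelastic at this price.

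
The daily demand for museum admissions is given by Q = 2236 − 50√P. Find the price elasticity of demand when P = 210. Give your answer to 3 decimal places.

-0.240

At P = 210, Q = 1511.431.
dQ/dP = −50/(2√P) = -1.725.
ε = (dQ/dP)(P/Q) = (-1.725)(210/1511.431).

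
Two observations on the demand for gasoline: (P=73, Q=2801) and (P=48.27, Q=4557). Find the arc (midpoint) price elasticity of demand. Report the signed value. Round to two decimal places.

ΔQ = 4557 − 2801 = 1756; ΔP = 48.27 − 73 = -24.73.
Midpoints: P̄ = 60.64, Q̄ = 3679.0.
ε = (ΔQ/ΔP)(P̄/Q̄) = (1756/-24.73)(60.64/3679.0).

-1.17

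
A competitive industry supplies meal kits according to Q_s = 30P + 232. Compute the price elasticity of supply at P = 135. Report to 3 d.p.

0.946

At P = 135, Q_s = 4282.
dQ_s/dP = 30.
ε_s = (dQ_s/dP)(P/Q_s) = (30)(135/4282).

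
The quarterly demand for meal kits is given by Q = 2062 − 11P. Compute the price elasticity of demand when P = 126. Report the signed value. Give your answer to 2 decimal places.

At P = 126, Q = 676.
dQ/dP = −11.
ε = (dQ/dP)(P/Q) = (-11)(126/676).

-2.05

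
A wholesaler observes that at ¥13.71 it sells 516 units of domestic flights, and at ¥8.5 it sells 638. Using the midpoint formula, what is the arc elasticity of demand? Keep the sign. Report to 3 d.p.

-0.451

ΔQ = 638 − 516 = 122; ΔP = 8.5 − 13.71 = -5.21.
Midpoints: P̄ = 11.11, Q̄ = 577.0.
ε = (ΔQ/ΔP)(P̄/Q̄) = (122/-5.21)(11.11/577.0).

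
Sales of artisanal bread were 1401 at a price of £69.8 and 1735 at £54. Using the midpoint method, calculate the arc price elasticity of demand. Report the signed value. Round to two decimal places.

ΔQ = 1735 − 1401 = 334; ΔP = 54 − 69.8 = -15.8.
Midpoints: P̄ = 61.90, Q̄ = 1568.0.
ε = (ΔQ/ΔP)(P̄/Q̄) = (334/-15.8)(61.90/1568.0).

-0.83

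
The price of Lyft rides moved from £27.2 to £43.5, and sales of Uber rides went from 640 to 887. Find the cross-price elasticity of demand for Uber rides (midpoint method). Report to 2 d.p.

0.70

ΔQ_x = 887 − 640 = 247; ΔP_y = 43.5 − 27.2 = 16.3.
Midpoints: P̄_y = 35.35, Q̄_x = 763.5.
ε_xy = (ΔQ_x/ΔP_y)(P̄_y/Q̄_x) = (247/16.3)(35.35/763.5).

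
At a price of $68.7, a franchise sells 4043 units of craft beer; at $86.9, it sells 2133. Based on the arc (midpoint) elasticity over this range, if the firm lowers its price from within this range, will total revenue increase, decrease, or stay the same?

increase

Arc ε = (-1910/18.2)(77.80/3088.0) ≈ -2.644.
|ε| = 2.64 > 1, so demand is elastic. A price cut therefore raises total revenue.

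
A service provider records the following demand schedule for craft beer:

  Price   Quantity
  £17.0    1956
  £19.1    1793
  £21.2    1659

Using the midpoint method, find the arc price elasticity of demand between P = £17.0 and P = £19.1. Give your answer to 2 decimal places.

At P = 17.0, Q = 1956; at P = 19.1, Q = 1793.
ΔQ = -163, ΔP = 2.1. Midpoints: P̄ = 18.05, Q̄ = 1874.5.
ε = (ΔQ/ΔP)(P̄/Q̄) = (-163/2.1)(18.05/1874.5).

-0.75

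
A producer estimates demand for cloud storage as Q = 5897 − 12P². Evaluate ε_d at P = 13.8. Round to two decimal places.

-1.27

At P = 13.8, Q = 3611.720.
dQ/dP = −24P = -331.200.
ε = (dQ/dP)(P/Q) = (-331.200)(13.8/3611.720).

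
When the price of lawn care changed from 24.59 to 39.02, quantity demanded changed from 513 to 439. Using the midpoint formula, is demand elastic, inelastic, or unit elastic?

Arc ε ≈ -0.343.
|ε| = 0.34 < 1.

inelastic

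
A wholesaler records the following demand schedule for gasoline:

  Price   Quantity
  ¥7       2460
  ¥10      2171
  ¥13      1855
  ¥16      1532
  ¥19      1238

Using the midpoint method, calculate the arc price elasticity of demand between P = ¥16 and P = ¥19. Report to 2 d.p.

At P = 16, Q = 1532; at P = 19, Q = 1238.
ΔQ = -294, ΔP = 3. Midpoints: P̄ = 17.50, Q̄ = 1385.0.
ε = (ΔQ/ΔP)(P̄/Q̄) = (-294/3)(17.50/1385.0).

-1.24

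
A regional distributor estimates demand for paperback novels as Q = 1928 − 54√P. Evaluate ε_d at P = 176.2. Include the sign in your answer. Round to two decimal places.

At P = 176.2, Q = 1211.202.
dQ/dP = −54/(2√P) = -2.034.
ε = (dQ/dP)(P/Q) = (-2.034)(176.2/1211.202).

-0.30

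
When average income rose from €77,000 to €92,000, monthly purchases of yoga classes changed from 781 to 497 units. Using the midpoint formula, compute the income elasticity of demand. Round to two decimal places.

ΔQ = -284, ΔI = 15000. Midpoints: Ī = 84,500, Q̄ = 639.0.
ε_I = (ΔQ/ΔI)(Ī/Q̄) = (-284/15000)(84500/639.0).

-2.50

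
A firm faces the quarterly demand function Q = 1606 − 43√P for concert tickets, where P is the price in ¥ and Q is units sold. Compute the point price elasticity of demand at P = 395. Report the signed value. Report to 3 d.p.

At P = 395, Q = 751.392.
dQ/dP = −43/(2√P) = -1.082.
ε = (dQ/dP)(P/Q) = (-1.082)(395/751.392).

-0.569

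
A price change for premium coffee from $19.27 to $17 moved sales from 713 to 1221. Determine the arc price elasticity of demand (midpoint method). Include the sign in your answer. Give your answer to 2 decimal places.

-4.20

ΔQ = 1221 − 713 = 508; ΔP = 17 − 19.27 = -2.27.
Midpoints: P̄ = 18.13, Q̄ = 967.0.
ε = (ΔQ/ΔP)(P̄/Q̄) = (508/-2.27)(18.13/967.0).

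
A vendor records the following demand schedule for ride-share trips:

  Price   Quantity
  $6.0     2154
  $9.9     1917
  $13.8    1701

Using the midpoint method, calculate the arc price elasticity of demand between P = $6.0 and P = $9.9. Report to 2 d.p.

-0.24

At P = 6.0, Q = 2154; at P = 9.9, Q = 1917.
ΔQ = -237, ΔP = 3.9. Midpoints: P̄ = 7.95, Q̄ = 2035.5.
ε = (ΔQ/ΔP)(P̄/Q̄) = (-237/3.9)(7.95/2035.5).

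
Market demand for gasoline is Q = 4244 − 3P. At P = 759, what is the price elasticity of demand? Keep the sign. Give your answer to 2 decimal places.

-1.16

At P = 759, Q = 1967.
dQ/dP = −3.
ε = (dQ/dP)(P/Q) = (-3)(759/1967).
|ε| > 1, so demand is elastic at this price.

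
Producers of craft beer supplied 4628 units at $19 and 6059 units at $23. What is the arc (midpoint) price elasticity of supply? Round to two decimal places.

ΔQ = 6059 − 4628 = 1431; ΔP = 23 − 19 = 4.
Midpoints: P̄ = 21.00, Q̄ = 5343.5.
ε_s = (ΔQ/ΔP)(P̄/Q̄) = (1431/4)(21.00/5343.5).

1.41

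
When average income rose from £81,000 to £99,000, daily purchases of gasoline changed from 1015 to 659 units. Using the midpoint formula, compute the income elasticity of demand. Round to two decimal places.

-2.13

ΔQ = -356, ΔI = 18000. Midpoints: Ī = 90,000, Q̄ = 837.0.
ε_I = (ΔQ/ΔI)(Ī/Q̄) = (-356/18000)(90000/837.0).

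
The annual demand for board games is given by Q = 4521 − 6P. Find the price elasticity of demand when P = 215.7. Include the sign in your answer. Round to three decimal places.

At P = 215.7, Q = 3226.800.
dQ/dP = −6.
ε = (dQ/dP)(P/Q) = (-6)(215.7/3226.800).

-0.401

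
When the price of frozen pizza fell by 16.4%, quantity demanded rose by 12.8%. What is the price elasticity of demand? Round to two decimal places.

-0.78

ε = %ΔQ / %ΔP = (12.8)/(-16.4) = -0.780.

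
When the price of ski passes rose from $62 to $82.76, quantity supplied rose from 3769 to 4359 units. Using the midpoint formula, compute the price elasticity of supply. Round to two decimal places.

ΔQ = 4359 − 3769 = 590; ΔP = 82.76 − 62 = 20.76.
Midpoints: P̄ = 72.38, Q̄ = 4064.0.
ε_s = (ΔQ/ΔP)(P̄/Q̄) = (590/20.76)(72.38/4064.0).

0.51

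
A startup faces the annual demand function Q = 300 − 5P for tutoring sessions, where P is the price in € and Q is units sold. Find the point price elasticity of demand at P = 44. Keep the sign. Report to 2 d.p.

-2.75

At P = 44, Q = 80.
dQ/dP = −5.
ε = (dQ/dP)(P/Q) = (-5)(44/80).
|ε| > 1, so demand is elastic at this price.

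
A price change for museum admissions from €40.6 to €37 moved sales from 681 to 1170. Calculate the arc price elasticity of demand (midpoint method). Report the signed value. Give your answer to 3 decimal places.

-5.695

ΔQ = 1170 − 681 = 489; ΔP = 37 − 40.6 = -3.6.
Midpoints: P̄ = 38.80, Q̄ = 925.5.
ε = (ΔQ/ΔP)(P̄/Q̄) = (489/-3.6)(38.80/925.5).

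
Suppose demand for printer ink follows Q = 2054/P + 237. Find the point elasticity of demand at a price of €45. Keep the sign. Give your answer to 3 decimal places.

-0.161

At P = 45, Q = 282.644.
dQ/dP = −2054/P² = -1.014.
ε = (dQ/dP)(P/Q) = (-1.014)(45/282.644).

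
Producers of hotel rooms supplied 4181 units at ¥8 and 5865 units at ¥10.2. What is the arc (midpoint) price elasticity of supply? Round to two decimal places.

1.39

ΔQ = 5865 − 4181 = 1684; ΔP = 10.2 − 8 = 2.2.
Midpoints: P̄ = 9.10, Q̄ = 5023.0.
ε_s = (ΔQ/ΔP)(P̄/Q̄) = (1684/2.2)(9.10/5023.0).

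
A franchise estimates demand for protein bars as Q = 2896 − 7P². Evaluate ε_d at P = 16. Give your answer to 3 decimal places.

-3.246

At P = 16, Q = 1104.
dQ/dP = −14P = -224.
ε = (dQ/dP)(P/Q) = (-224)(16/1104).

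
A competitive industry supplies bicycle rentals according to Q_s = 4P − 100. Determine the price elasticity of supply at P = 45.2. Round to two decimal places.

2.24

At P = 45.2, Q_s = 80.80.
dQ_s/dP = 4.
ε_s = (dQ_s/dP)(P/Q_s) = (4)(45.2/80.80).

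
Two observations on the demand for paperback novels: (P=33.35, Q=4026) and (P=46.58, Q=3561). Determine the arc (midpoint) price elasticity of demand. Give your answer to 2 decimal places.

-0.37

ΔQ = 3561 − 4026 = -465; ΔP = 46.58 − 33.35 = 13.23.
Midpoints: P̄ = 39.97, Q̄ = 3793.5.
ε = (ΔQ/ΔP)(P̄/Q̄) = (-465/13.23)(39.97/3793.5).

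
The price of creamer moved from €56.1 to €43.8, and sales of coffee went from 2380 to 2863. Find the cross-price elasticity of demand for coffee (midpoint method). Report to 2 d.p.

ΔQ_x = 2863 − 2380 = 483; ΔP_y = 43.8 − 56.1 = -12.3.
Midpoints: P̄_y = 49.95, Q̄_x = 2621.5.
ε_xy = (ΔQ_x/ΔP_y)(P̄_y/Q̄_x) = (483/-12.3)(49.95/2621.5).

-0.75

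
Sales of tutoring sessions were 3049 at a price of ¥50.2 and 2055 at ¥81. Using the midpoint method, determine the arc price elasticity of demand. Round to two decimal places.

ΔQ = 2055 − 3049 = -994; ΔP = 81 − 50.2 = 30.8.
Midpoints: P̄ = 65.60, Q̄ = 2552.0.
ε = (ΔQ/ΔP)(P̄/Q̄) = (-994/30.8)(65.60/2552.0).

-0.83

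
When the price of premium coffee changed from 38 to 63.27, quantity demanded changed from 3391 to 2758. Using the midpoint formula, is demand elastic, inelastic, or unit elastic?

inelastic

Arc ε ≈ -0.413.
|ε| = 0.41 < 1.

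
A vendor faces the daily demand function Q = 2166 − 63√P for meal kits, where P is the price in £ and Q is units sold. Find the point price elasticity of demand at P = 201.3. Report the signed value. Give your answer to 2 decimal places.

-0.35

At P = 201.3, Q = 1272.155.
dQ/dP = −63/(2√P) = -2.220.
ε = (dQ/dP)(P/Q) = (-2.220)(201.3/1272.155).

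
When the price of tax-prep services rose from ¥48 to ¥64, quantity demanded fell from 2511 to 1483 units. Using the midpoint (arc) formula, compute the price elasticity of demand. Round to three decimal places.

ΔQ = 1483 − 2511 = -1028; ΔP = 64 − 48 = 16.
Midpoints: P̄ = 56.00, Q̄ = 1997.0.
ε = (ΔQ/ΔP)(P̄/Q̄) = (-1028/16)(56.00/1997.0).

-1.802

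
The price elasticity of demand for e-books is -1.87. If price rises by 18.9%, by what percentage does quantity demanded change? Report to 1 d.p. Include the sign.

-35.3%

%ΔQ ≈ ε × %ΔP = (-1.87)(18.9%) = -35.34%.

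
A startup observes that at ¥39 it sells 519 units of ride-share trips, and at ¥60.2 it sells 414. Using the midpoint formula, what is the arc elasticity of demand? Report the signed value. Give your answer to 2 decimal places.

ΔQ = 414 − 519 = -105; ΔP = 60.2 − 39 = 21.2.
Midpoints: P̄ = 49.60, Q̄ = 466.5.
ε = (ΔQ/ΔP)(P̄/Q̄) = (-105/21.2)(49.60/466.5).

-0.53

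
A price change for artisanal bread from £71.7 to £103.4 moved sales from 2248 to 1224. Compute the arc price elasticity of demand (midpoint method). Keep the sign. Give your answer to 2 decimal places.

ΔQ = 1224 − 2248 = -1024; ΔP = 103.4 − 71.7 = 31.7.
Midpoints: P̄ = 87.55, Q̄ = 1736.0.
ε = (ΔQ/ΔP)(P̄/Q̄) = (-1024/31.7)(87.55/1736.0).

-1.63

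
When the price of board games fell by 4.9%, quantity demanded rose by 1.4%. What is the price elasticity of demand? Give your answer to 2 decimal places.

-0.29

ε = %ΔQ / %ΔP = (1.4)/(-4.9) = -0.286.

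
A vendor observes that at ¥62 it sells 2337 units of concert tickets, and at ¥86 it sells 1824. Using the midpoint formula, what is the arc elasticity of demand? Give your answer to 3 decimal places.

-0.760

ΔQ = 1824 − 2337 = -513; ΔP = 86 − 62 = 24.
Midpoints: P̄ = 74.00, Q̄ = 2080.5.
ε = (ΔQ/ΔP)(P̄/Q̄) = (-513/24)(74.00/2080.5).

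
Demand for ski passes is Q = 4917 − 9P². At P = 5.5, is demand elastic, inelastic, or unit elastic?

Q = 4644.750, dQ/dP = -99.
ε = (dQ/dP)(P/Q) ≈ -0.117.
|ε| = 0.12 < 1.

inelastic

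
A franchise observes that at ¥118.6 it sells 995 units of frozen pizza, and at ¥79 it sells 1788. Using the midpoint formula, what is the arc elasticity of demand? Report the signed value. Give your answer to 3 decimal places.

ΔQ = 1788 − 995 = 793; ΔP = 79 − 118.6 = -39.6.
Midpoints: P̄ = 98.80, Q̄ = 1391.5.
ε = (ΔQ/ΔP)(P̄/Q̄) = (793/-39.6)(98.80/1391.5).

-1.422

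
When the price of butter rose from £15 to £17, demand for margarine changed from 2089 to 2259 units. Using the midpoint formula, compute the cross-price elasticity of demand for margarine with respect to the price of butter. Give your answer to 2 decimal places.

ΔQ_x = 2259 − 2089 = 170; ΔP_y = 17 − 15 = 2.
Midpoints: P̄_y = 16.00, Q̄_x = 2174.0.
ε_xy = (ΔQ_x/ΔP_y)(P̄_y/Q̄_x) = (170/2)(16.00/2174.0).

0.63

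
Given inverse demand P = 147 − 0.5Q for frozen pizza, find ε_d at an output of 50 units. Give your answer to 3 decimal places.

At Q = 50, P = 147 − 0.5(50) = 122.00.
dP/dQ = −0.5, so dQ/dP = 1/(−0.5) = -2.000.
ε = (dQ/dP)(P/Q) = (-2.000)(122.00/50).

-4.880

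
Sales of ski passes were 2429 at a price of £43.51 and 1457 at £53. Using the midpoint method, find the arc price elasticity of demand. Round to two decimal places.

ΔQ = 1457 − 2429 = -972; ΔP = 53 − 43.51 = 9.49.
Midpoints: P̄ = 48.25, Q̄ = 1943.0.
ε = (ΔQ/ΔP)(P̄/Q̄) = (-972/9.49)(48.25/1943.0).

-2.54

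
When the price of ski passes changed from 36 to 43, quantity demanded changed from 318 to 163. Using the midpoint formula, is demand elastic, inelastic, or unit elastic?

Arc ε ≈ -3.637.
|ε| = 3.64 > 1.

elastic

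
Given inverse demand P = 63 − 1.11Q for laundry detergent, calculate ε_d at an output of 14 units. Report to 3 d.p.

-3.054

At Q = 14, P = 63 − 1.11(14) = 47.46.
dP/dQ = −1.11, so dQ/dP = 1/(−1.11) = -0.901.
ε = (dQ/dP)(P/Q) = (-0.901)(47.46/14).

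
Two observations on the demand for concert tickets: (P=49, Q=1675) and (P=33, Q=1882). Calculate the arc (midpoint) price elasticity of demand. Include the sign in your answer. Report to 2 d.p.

ΔQ = 1882 − 1675 = 207; ΔP = 33 − 49 = -16.
Midpoints: P̄ = 41.00, Q̄ = 1778.5.
ε = (ΔQ/ΔP)(P̄/Q̄) = (207/-16)(41.00/1778.5).

-0.30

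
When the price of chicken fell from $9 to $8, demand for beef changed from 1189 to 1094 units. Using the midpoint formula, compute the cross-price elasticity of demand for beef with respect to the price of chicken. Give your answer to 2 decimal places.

0.71

ΔQ_x = 1094 − 1189 = -95; ΔP_y = 8 − 9 = -1.
Midpoints: P̄_y = 8.50, Q̄_x = 1141.5.
ε_xy = (ΔQ_x/ΔP_y)(P̄_y/Q̄_x) = (-95/-1)(8.50/1141.5).
ε_xy > 0, so the goods are substitutes.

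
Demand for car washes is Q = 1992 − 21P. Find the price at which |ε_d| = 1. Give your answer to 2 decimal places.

47.43

For linear demand Q = a − bP, ε = −bP/(a − bP). |ε| = 1 when bP = a − bP, i.e. P = a/(2b).
P = 1992/(2·21) = 1992/42 = 47.4286.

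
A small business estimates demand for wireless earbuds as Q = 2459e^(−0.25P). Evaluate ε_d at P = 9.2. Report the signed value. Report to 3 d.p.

At P = 9.2, Q = 246.536.
dQ/dP = −0.25·2459e^(−0.25P) = −0.25Q = -61.634.
ε = (dQ/dP)(P/Q) = (-61.634)(9.2/246.536).

-2.300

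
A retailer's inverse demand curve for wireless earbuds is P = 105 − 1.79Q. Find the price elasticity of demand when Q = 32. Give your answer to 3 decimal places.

-0.833

At Q = 32, P = 105 − 1.79(32) = 47.72.
dP/dQ = −1.79, so dQ/dP = 1/(−1.79) = -0.559.
ε = (dQ/dP)(P/Q) = (-0.559)(47.72/32).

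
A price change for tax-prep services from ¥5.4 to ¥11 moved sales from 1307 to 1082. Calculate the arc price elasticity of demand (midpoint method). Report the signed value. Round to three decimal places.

ΔQ = 1082 − 1307 = -225; ΔP = 11 − 5.4 = 5.6.
Midpoints: P̄ = 8.20, Q̄ = 1194.5.
ε = (ΔQ/ΔP)(P̄/Q̄) = (-225/5.6)(8.20/1194.5).

-0.276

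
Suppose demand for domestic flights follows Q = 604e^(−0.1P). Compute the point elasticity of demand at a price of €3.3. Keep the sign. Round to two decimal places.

-0.33

At P = 3.3, Q = 434.230.
dQ/dP = −0.1·604e^(−0.1P) = −0.1Q = -43.423.
ε = (dQ/dP)(P/Q) = (-43.423)(3.3/434.230).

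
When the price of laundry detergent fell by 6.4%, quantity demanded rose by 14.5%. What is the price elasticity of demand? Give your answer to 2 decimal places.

ε = %ΔQ / %ΔP = (14.5)/(-6.4) = -2.266.

-2.27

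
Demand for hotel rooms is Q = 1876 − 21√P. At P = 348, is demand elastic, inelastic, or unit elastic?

Q = 1484.250, dQ/dP = -0.563.
ε = (dQ/dP)(P/Q) ≈ -0.132.
|ε| = 0.13 < 1.

inelastic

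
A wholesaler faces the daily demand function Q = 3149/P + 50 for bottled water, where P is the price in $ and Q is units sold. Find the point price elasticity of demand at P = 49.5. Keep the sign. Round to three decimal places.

At P = 49.5, Q = 113.616.
dQ/dP = −3149/P² = -1.285.
ε = (dQ/dP)(P/Q) = (-1.285)(49.5/113.616).

-0.560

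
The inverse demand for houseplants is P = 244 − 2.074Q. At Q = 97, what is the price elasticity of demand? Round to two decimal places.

At Q = 97, P = 244 − 2.074(97) = 42.82.
dP/dQ = −2.074, so dQ/dP = 1/(−2.074) = -0.482.
ε = (dQ/dP)(P/Q) = (-0.482)(42.82/97).

-0.21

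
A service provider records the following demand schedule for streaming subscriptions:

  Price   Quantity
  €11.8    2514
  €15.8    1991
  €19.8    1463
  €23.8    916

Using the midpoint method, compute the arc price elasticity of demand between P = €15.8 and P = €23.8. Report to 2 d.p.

-1.83

At P = 15.8, Q = 1991; at P = 23.8, Q = 916.
ΔQ = -1075, ΔP = 8.0. Midpoints: P̄ = 19.80, Q̄ = 1453.5.
ε = (ΔQ/ΔP)(P̄/Q̄) = (-1075/8.0)(19.80/1453.5).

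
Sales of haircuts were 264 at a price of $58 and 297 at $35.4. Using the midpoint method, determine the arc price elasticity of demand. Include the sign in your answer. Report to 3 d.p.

ΔQ = 297 − 264 = 33; ΔP = 35.4 − 58 = -22.6.
Midpoints: P̄ = 46.70, Q̄ = 280.5.
ε = (ΔQ/ΔP)(P̄/Q̄) = (33/-22.6)(46.70/280.5).

-0.243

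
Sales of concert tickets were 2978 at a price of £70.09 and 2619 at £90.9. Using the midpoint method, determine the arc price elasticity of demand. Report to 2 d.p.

-0.50

ΔQ = 2619 − 2978 = -359; ΔP = 90.9 − 70.09 = 20.81.
Midpoints: P̄ = 80.50, Q̄ = 2798.5.
ε = (ΔQ/ΔP)(P̄/Q̄) = (-359/20.81)(80.50/2798.5).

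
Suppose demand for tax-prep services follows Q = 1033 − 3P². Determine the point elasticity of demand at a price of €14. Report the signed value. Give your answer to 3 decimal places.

At P = 14, Q = 445.
dQ/dP = −6P = -84.
ε = (dQ/dP)(P/Q) = (-84)(14/445).

-2.643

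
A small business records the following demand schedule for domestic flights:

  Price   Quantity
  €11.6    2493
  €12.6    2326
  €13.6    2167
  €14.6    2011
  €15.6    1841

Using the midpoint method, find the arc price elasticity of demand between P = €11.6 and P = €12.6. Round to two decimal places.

-0.84

At P = 11.6, Q = 2493; at P = 12.6, Q = 2326.
ΔQ = -167, ΔP = 1.0. Midpoints: P̄ = 12.10, Q̄ = 2409.5.
ε = (ΔQ/ΔP)(P̄/Q̄) = (-167/1.0)(12.10/2409.5).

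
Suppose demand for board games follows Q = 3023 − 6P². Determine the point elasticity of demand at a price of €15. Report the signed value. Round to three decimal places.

At P = 15, Q = 1673.
dQ/dP = −12P = -180.
ε = (dQ/dP)(P/Q) = (-180)(15/1673).

-1.614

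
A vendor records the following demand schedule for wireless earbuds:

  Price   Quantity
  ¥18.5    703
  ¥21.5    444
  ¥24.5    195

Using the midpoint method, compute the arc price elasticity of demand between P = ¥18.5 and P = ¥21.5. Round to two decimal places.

At P = 18.5, Q = 703; at P = 21.5, Q = 444.
ΔQ = -259, ΔP = 3.0. Midpoints: P̄ = 20.00, Q̄ = 573.5.
ε = (ΔQ/ΔP)(P̄/Q̄) = (-259/3.0)(20.00/573.5).

-3.01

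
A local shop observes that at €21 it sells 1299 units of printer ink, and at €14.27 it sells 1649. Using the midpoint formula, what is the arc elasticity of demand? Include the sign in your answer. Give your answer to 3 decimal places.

ΔQ = 1649 − 1299 = 350; ΔP = 14.27 − 21 = -6.73.
Midpoints: P̄ = 17.63, Q̄ = 1474.0.
ε = (ΔQ/ΔP)(P̄/Q̄) = (350/-6.73)(17.63/1474.0).

-0.622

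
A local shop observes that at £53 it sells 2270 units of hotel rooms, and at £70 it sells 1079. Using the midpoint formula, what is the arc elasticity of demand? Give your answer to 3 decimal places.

-2.573

ΔQ = 1079 − 2270 = -1191; ΔP = 70 − 53 = 17.
Midpoints: P̄ = 61.50, Q̄ = 1674.5.
ε = (ΔQ/ΔP)(P̄/Q̄) = (-1191/17)(61.50/1674.5).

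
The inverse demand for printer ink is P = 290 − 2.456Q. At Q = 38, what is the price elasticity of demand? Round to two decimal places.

At Q = 38, P = 290 − 2.456(38) = 196.67.
dP/dQ = −2.456, so dQ/dP = 1/(−2.456) = -0.407.
ε = (dQ/dP)(P/Q) = (-0.407)(196.67/38).

-2.11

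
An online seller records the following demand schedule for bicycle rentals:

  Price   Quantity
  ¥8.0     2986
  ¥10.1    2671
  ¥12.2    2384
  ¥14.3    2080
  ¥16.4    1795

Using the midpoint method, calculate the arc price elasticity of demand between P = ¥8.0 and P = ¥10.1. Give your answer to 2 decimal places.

-0.48

At P = 8.0, Q = 2986; at P = 10.1, Q = 2671.
ΔQ = -315, ΔP = 2.1. Midpoints: P̄ = 9.05, Q̄ = 2828.5.
ε = (ΔQ/ΔP)(P̄/Q̄) = (-315/2.1)(9.05/2828.5).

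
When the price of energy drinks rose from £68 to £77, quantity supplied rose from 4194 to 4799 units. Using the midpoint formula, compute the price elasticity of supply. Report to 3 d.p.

1.084

ΔQ = 4799 − 4194 = 605; ΔP = 77 − 68 = 9.
Midpoints: P̄ = 72.50, Q̄ = 4496.5.
ε_s = (ΔQ/ΔP)(P̄/Q̄) = (605/9)(72.50/4496.5).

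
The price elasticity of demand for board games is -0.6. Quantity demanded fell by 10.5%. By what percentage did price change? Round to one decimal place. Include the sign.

%ΔP ≈ %ΔQ / ε = (-10.5%)/(-0.6) = 17.50%.

17.5%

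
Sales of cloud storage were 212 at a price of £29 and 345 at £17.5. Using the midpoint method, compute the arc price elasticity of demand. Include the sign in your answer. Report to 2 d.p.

ΔQ = 345 − 212 = 133; ΔP = 17.5 − 29 = -11.5.
Midpoints: P̄ = 23.25, Q̄ = 278.5.
ε = (ΔQ/ΔP)(P̄/Q̄) = (133/-11.5)(23.25/278.5).

-0.97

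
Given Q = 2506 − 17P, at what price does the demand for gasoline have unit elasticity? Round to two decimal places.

73.71

For linear demand Q = a − bP, ε = −bP/(a − bP). |ε| = 1 when bP = a − bP, i.e. P = a/(2b).
P = 2506/(2·17) = 2506/34 = 73.7059.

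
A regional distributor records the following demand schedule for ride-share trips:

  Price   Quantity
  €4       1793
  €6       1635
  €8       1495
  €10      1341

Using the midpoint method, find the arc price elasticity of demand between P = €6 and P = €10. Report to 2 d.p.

-0.40

At P = 6, Q = 1635; at P = 10, Q = 1341.
ΔQ = -294, ΔP = 4. Midpoints: P̄ = 8.00, Q̄ = 1488.0.
ε = (ΔQ/ΔP)(P̄/Q̄) = (-294/4)(8.00/1488.0).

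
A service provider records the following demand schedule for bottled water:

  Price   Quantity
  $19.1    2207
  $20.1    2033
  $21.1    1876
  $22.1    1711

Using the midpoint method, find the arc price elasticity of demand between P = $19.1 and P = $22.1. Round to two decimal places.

-1.74

At P = 19.1, Q = 2207; at P = 22.1, Q = 1711.
ΔQ = -496, ΔP = 3.0. Midpoints: P̄ = 20.60, Q̄ = 1959.0.
ε = (ΔQ/ΔP)(P̄/Q̄) = (-496/3.0)(20.60/1959.0).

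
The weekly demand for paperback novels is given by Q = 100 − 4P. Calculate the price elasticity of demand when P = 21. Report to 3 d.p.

-5.250

At P = 21, Q = 16.
dQ/dP = −4.
ε = (dQ/dP)(P/Q) = (-4)(21/16).
|ε| > 1, so demand is elastic at this price.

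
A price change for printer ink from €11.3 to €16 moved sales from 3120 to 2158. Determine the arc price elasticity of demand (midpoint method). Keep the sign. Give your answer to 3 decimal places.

ΔQ = 2158 − 3120 = -962; ΔP = 16 − 11.3 = 4.7.
Midpoints: P̄ = 13.65, Q̄ = 2639.0.
ε = (ΔQ/ΔP)(P̄/Q̄) = (-962/4.7)(13.65/2639.0).

-1.059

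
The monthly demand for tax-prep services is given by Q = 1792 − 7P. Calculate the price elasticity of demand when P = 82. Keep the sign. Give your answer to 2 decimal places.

-0.47

At P = 82, Q = 1218.
dQ/dP = −7.
ε = (dQ/dP)(P/Q) = (-7)(82/1218).
|ε| < 1, so demand is inelastic at this price.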